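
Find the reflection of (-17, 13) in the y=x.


Reflection rule for y=x: (y, x)
(-17, 13) -> (13, -17)

(13, -17)


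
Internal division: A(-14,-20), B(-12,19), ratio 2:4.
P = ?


Px = (2*(-12) + 4*(-14))/6 = -80/6 = -13.3333
Py = (2*19 + 4*(-20))/6 = -42/6 = -7.0000

P = (-13.3333, -7.0000)


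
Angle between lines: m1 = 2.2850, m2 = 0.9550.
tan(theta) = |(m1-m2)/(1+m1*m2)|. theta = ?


m1-m2 = 1.33
1+m1*m2 = 3.182175
tan(theta) = |1.33/3.182175| = 0.417953
theta = arctan(|1.33/3.182175|) = 22.6826 degrees (acute angle)

22.6826 degrees


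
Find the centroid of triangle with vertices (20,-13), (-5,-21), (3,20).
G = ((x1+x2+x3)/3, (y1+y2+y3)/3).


Gx = (20- 5+3)/3 = 18/3 = 6.0000
Gy = (-13- 21+20)/3 = -14/3 = -4.6667

G = (6.0000, -4.6667)


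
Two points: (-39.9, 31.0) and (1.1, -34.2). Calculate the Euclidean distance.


dx = 1.1 + 39.9 = 41.0
dy = -34.2 - 31.0 = -65.2
d = sqrt(1681.0 + 4251.04) = sqrt(5932.04) = 77.0197

77.0197


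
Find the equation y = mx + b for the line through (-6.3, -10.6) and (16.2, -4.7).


m = (5.9)/(22.5) = 0.2622
b = y1 - m*x1 = -10.6 - (5.9*(-6.3))/(22.5) = -10.6 + 1.6520 = -8.9480

y = 0.2622x - 8.9480


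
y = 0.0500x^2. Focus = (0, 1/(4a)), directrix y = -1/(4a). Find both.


a = 0.0500
1/(4a) = 5.0000
Focus = (0, 5.0000)
Directrix: y = -5.0000

Focus = (0, 5.0000), Directrix: y = -5.0000


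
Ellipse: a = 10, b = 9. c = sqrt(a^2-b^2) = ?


c^2 = 10^2 - 9^2 = 100 - 81 = 19
c = sqrt(19) = 4.3589

c = 4.3589


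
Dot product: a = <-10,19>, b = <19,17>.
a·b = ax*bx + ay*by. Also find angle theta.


a·b = -10*19 + 19*17 = -190 + 323 = 133
|a| = sqrt(100+361) = 21.4709
|b| = sqrt(361+289) = 25.4951
cos(theta) = 133/(sqrt(461)*sqrt(650)) = 133/sqrt(299650) = 0.242965
theta = arccos(133/sqrt(299650)) = 75.9384 degrees

a·b = 133, theta = 75.9384 deg


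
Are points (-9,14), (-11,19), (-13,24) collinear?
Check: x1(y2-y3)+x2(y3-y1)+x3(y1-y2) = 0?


-9*(19-24) - 11*(24-14) - 13*(14-19)
= 45 - 110 + 65 = 0

Yes, collinear (determinant = 0)


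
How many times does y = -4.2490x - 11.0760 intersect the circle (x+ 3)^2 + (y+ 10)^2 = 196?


Substitute y = -4.2490x - 11.0760: (x+ 3)^2 + (-4.2490x- 11.0760+ 10)^2 = 196
Expand to Ax^2 + Bx + C = 0, where b-k = -1.076
A = 1+m^2 = 19.054001
B = 2(m(b-k) - h) = 2(-4.2490*(-1.076) + 3) = 15.143848
C = h^2 + (b-k)^2 - r^2 = 9 + 1.157776 - 196 = -185.842224
disc = B^2-4AC = 229.3361 + 14164.1517 = 14393.4878
disc > 0

2 intersection points


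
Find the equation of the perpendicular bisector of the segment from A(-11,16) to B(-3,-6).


Midpoint = (-7, 5)
Slope of AB = dy/dx = -22/8 = -2.7500
Perp slope = -dx/dy = 8/22 = 0.3636
b = My - (perp slope)*Mx = 5 + (8*(-7))/(-22) = 5 + 2.5455 = 7.5455

y = 0.3636x + 7.5455


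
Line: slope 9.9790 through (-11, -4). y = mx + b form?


y + 4 = 9.9790(x + 11)
y = 9.9790x - 4 - 9.9790*(-11)
y = 9.9790x + 105.7690

y = 9.9790x + 105.7690


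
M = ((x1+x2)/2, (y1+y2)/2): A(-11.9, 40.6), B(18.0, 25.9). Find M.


Mx = (-11.9 + 18.0)/2 = 6.1/2 = 3.0500
My = (40.6 + 25.9)/2 = 66.5/2 = 33.2500

(3.0500, 33.2500)


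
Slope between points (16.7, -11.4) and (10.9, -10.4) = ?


dy = -10.4 + 11.4 = 1.0
dx = 10.9 - 16.7 = -5.8
m = 1.0/(-5.8) = -0.1724

m = -0.1724


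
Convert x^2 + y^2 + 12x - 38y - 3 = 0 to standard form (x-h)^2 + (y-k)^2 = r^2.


h = -D/2 = -12/2 = -6
k = -E/2 = 38/2 = 19
r^2 = h^2 + k^2 - F = 36 + 361 + 3 = 400
r = 20

Center (-6, 19), radius = 20


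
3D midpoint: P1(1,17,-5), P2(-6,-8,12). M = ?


Mx = (1- 6)/2 = -2.5000
My = (17- 8)/2 = 4.5000
Mz = (-5+12)/2 = 3.5000

M = (-2.5000, 4.5000, 3.5000)


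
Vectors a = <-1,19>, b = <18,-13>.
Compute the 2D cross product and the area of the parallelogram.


cross = -1*(-13) - 19*18 = 13 - 342 = -329
Parallelogram area = |-329| = 329

cross = -329, parallelogram area = 329


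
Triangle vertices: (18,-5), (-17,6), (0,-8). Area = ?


18*(6+ 8) = 252
-17*(-8+ 5) = 51
0*(-5-6) = 0
sum = 303
Area = |303|/2 = 151.5000

151.5000 sq units


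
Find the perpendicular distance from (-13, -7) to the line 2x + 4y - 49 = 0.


|2*(-13) + 4*(-7) - 49| = |-103| = 103
sqrt(4 + 16) = sqrt(20) = 4.4721
d = 103/sqrt(20) = 23.0315

23.0315


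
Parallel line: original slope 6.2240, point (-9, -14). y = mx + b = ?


Parallel lines have equal slopes.
m2 = 6.2240
b2 = -14 - 6.2240*(-9) = 42.0160

y = 6.2240x + 42.0160


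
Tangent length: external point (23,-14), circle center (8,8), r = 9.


d = sqrt((23-8)^2 + (-14-8)^2) = sqrt(225+484) = 26.6271
L = sqrt(709.0000 - 81) = sqrt(628.0000) = 25.0599

25.0599


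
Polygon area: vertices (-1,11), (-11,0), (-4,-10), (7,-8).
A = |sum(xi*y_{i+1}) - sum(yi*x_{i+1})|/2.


sum(xi*y_{i+1}) = -1*0 - 11*(-10) - 4*(-8) + 7*11 = 219
sum(yi*x_{i+1}) = 11*(-11) + 0*(-4) - 10*7 - 8*(-1) = -183
Area = |219 + 183|/2 = 402/2 = 201.0000

201.0000 sq units


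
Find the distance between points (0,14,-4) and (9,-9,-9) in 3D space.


dx=9, dy=-23, dz=-5
d = sqrt(81+529+25) = sqrt(635) = 25.1992

25.1992


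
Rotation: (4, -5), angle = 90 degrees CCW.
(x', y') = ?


cos(90) = 0, sin(90) = 1
x' = 4*0 + 5*1 = 5
y' = 4*1 - 5*0 = 4

(5, 4)


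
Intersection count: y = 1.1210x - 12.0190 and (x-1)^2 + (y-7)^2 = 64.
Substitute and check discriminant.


Substitute y = 1.1210x - 12.0190: (x-1)^2 + (1.1210x- 12.0190-7)^2 = 64
Expand to Ax^2 + Bx + C = 0, where b-k = -19.019
A = 1+m^2 = 2.256641
B = 2(m(b-k) - h) = 2(1.1210*(-19.019) - 1) = -44.640598
C = h^2 + (b-k)^2 - r^2 = 1 + 361.722361 - 64 = 298.722361
disc = B^2-4AC = 1992.7830 - 2696.4365 = -703.6535
disc < 0

0 intersection points


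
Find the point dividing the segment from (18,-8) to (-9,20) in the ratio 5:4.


Px = (5*(-9) + 4*18)/9 = 27/9 = 3.0000
Py = (5*20 + 4*(-8))/9 = 68/9 = 7.5556

P = (3.0000, 7.5556)


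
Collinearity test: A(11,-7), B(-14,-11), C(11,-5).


11*(-11+ 5) - 14*(-5+ 7) + 11*(-7+ 11)
= -66 - 28 + 44 = -50

No, not collinear (determinant = -50)


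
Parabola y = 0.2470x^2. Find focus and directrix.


a = 0.2470
1/(4a) = 1.0121
Focus = (0, 1.0121)
Directrix: y = -1.0121

Focus = (0, 1.0121), Directrix: y = -1.0121


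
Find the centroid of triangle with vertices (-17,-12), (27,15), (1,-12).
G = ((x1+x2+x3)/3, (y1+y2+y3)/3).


Gx = (-17+27+1)/3 = 11/3 = 3.6667
Gy = (-12+15- 12)/3 = -9/3 = -3.0000

G = (3.6667, -3.0000)


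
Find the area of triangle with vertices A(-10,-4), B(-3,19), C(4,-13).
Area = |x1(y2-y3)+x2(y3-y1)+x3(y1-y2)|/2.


-10*(19+ 13) = -320
-3*(-13+ 4) = 27
4*(-4-19) = -92
sum = -385
Area = |-385|/2 = 192.5000

192.5000 sq units


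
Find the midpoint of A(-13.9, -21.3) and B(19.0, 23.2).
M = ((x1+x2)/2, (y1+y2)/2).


Mx = (-13.9 + 19.0)/2 = 5.1/2 = 2.5500
My = (-21.3 + 23.2)/2 = 1.9/2 = 0.9500

(2.5500, 0.9500)


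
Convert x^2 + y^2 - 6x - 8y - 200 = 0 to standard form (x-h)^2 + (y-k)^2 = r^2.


h = -D/2 = 6/2 = 3
k = -E/2 = 8/2 = 4
r^2 = h^2 + k^2 - F = 9 + 16 + 200 = 225
r = 15

Center (3, 4), radius = 15


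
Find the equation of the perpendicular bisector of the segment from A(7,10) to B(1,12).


Midpoint = (4, 11)
Slope of AB = dy/dx = 2/(-6) = -0.3333
Perp slope = -dx/dy = 6/2 = 3.0000
b = My - (perp slope)*Mx = 11 + (-6*4)/2 = 11 - 12.0000 = -1.0000

y = 3.0000x - 1.0000


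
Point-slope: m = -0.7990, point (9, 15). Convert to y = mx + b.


y - 15 = -0.7990(x - 9)
y = -0.7990x + 15 + 0.7990*9
y = -0.7990x + 22.1910

y = -0.7990x + 22.1910


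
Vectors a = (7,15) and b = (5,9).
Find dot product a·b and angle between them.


a·b = 7*5 + 15*9 = 35 + 135 = 170
|a| = sqrt(49+225) = 16.5529
|b| = sqrt(25+81) = 10.2956
cos(theta) = 170/(sqrt(274)*sqrt(106)) = 170/sqrt(29044) = 0.997518
theta = arccos(170/sqrt(29044)) = 4.0377 degrees

a·b = 170, theta = 4.0377 deg


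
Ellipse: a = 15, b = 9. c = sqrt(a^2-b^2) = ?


c^2 = 15^2 - 9^2 = 225 - 81 = 144
c = sqrt(144) = 12.0000

c = 12.0000


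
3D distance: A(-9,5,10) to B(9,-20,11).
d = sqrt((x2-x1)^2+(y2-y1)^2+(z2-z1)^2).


dx=18, dy=-25, dz=1
d = sqrt(324+625+1) = sqrt(950) = 30.8221

30.8221


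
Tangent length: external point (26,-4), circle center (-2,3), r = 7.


d = sqrt((26+ 2)^2 + (-4-3)^2) = sqrt(784+49) = 28.8617
L = sqrt(833.0000 - 49) = sqrt(784.0000) = 28.0000

28.0000


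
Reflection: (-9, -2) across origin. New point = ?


Reflection rule for origin: (-x, -y)
(-9, -2) -> (9, 2)

(9, 2)


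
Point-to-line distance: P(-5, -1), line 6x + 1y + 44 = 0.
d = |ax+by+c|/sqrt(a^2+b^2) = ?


|6*(-5) + 1*(-1) + 44| = |13| = 13
sqrt(36 + 1) = sqrt(37) = 6.0828
d = 13/sqrt(37) = 2.1372

2.1372


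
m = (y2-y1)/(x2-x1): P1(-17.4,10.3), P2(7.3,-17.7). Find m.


dy = -17.7 - 10.3 = -28.0
dx = 7.3 + 17.4 = 24.7
m = -28.0/24.7 = -1.1336

m = -1.1336


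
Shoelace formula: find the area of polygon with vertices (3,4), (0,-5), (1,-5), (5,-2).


sum(xi*y_{i+1}) = 3*(-5) + 0*(-5) + 1*(-2) + 5*4 = 3
sum(yi*x_{i+1}) = 4*0 - 5*1 - 5*5 - 2*3 = -36
Area = |3 + 36|/2 = 39/2 = 19.5000

19.5000 sq units


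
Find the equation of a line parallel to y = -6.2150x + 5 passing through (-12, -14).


Parallel lines have equal slopes.
m2 = -6.2150
b2 = -14 + 6.2150*(-12) = -88.5800

y = -6.2150x - 88.5800


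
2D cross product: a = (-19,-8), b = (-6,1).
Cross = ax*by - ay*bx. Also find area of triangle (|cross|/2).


cross = -19*1 + 8*(-6) = -19 - 48 = -67
Triangle area = |-67|/2 = 67/2 = 33.5000

cross = -67, triangle area = 33.5000


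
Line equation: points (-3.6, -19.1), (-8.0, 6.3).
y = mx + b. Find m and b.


m = (25.4)/(-4.4) = -5.7727
b = y1 - m*x1 = -19.1 - (25.4*(-3.6))/(-4.4) = -19.1 - 20.7818 = -39.8818

y = -5.7727x - 39.8818


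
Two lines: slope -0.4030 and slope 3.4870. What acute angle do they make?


m1-m2 = -3.89
1+m1*m2 = -0.405261
tan(theta) = |-3.89/(-0.405261)| = 9.598752
theta = arctan(|-3.89/(-0.405261)|) = 84.0524 degrees (acute angle)

84.0524 degrees


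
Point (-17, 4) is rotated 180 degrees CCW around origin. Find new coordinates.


cos(180) = -1, sin(180) = 0
x' = -17*(-1) - 4*0 = 17
y' = -17*0 + 4*(-1) = -4

(17, -4)


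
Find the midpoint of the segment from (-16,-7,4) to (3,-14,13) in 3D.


Mx = (-16+3)/2 = -6.5000
My = (-7- 14)/2 = -10.5000
Mz = (4+13)/2 = 8.5000

M = (-6.5000, -10.5000, 8.5000)


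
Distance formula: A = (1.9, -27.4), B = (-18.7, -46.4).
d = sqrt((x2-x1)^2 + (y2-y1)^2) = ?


dx = -18.7 - 1.9 = -20.6
dy = -46.4 + 27.4 = -19.0
d = sqrt(424.36 + 361.0) = sqrt(785.36) = 28.0243

28.0243


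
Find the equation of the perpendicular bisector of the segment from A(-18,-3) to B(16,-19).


Midpoint = (-1, -11)
Slope of AB = dy/dx = -16/34 = -0.4706
Perp slope = -dx/dy = 34/16 = 2.1250
b = My - (perp slope)*Mx = -11 + (34*(-1))/(-16) = -11 + 2.1250 = -8.8750

y = 2.1250x - 8.8750


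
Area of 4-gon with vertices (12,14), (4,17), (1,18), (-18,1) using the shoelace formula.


sum(xi*y_{i+1}) = 12*17 + 4*18 + 1*1 - 18*14 = 25
sum(yi*x_{i+1}) = 14*4 + 17*1 + 18*(-18) + 1*12 = -239
Area = |25 + 239|/2 = 264/2 = 132.0000

132.0000 sq units


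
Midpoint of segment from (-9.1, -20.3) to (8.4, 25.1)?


Mx = (-9.1 + 8.4)/2 = -0.7/2 = -0.3500
My = (-20.3 + 25.1)/2 = 4.8/2 = 2.4000

(-0.3500, 2.4000)


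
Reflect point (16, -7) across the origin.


Reflection rule for origin: (-x, -y)
(16, -7) -> (-16, 7)

(-16, 7)


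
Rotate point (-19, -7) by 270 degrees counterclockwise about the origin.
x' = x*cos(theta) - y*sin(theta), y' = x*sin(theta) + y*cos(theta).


cos(270) = 0, sin(270) = -1
x' = -19*0 + 7*(-1) = -7
y' = -19*(-1) - 7*0 = 19

(-7, 19)


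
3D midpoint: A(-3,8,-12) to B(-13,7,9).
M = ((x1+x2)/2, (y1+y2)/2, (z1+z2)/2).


Mx = (-3- 13)/2 = -8.0000
My = (8+7)/2 = 7.5000
Mz = (-12+9)/2 = -1.5000

M = (-8.0000, 7.5000, -1.5000)


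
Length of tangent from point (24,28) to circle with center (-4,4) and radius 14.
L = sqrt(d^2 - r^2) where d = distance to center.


d = sqrt((24+ 4)^2 + (28-4)^2) = sqrt(784+576) = 36.8782
L = sqrt(1360.0000 - 196) = sqrt(1164.0000) = 34.1174

34.1174


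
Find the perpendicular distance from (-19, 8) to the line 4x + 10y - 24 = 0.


|4*(-19) + 10*8 - 24| = |-20| = 20
sqrt(16 + 100) = sqrt(116) = 10.7703
d = 20/sqrt(116) = 1.8570

1.8570


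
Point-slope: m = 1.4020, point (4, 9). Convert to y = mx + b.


y - 9 = 1.4020(x - 4)
y = 1.4020x + 9 - 1.4020*4
y = 1.4020x + 3.3920

y = 1.4020x + 3.3920


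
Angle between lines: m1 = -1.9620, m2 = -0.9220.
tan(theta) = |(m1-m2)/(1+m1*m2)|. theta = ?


m1-m2 = -1.04
1+m1*m2 = 2.808964
tan(theta) = |-1.04/2.808964| = 0.370243
theta = arctan(|-1.04/2.808964|) = 20.3167 degrees (acute angle)

20.3167 degrees


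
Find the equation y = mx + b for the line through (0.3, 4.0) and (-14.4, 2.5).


m = (-1.5)/(-14.7) = 0.1020
b = y1 - m*x1 = 4.0 - (-1.5*0.3)/(-14.7) = 4.0 - 0.0306 = 3.9694

y = 0.1020x + 3.9694


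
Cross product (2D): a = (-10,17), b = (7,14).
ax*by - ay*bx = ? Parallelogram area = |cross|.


cross = -10*14 - 17*7 = -140 - 119 = -259
Parallelogram area = |-259| = 259

cross = -259, parallelogram area = 259


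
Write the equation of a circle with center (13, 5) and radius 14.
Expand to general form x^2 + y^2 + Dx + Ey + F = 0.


(x-13)^2 + (y-5)^2 = 14^2
D = -2h = -26, E = -2k = -10
F = h^2+k^2-r^2 = 169+25-196 = -2

x^2 + y^2 - 26x - 10y - 2 = 0


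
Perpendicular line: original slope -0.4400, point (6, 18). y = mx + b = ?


Perpendicular slope = -1/m1 = -1/(-0.4400) = 2.2727
b2 = y0 - m2*x0 = 18 + 6/(-0.4400) = 18 - 13.6364 = 4.3636

y = 2.2727x + 4.3636


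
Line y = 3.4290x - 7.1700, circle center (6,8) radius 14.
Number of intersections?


Substitute y = 3.4290x - 7.1700: (x-6)^2 + (3.4290x- 7.1700-8)^2 = 196
Expand to Ax^2 + Bx + C = 0, where b-k = -15.17
A = 1+m^2 = 12.758041
B = 2(m(b-k) - h) = 2(3.4290*(-15.17) - 6) = -116.03586
C = h^2 + (b-k)^2 - r^2 = 36 + 230.1289 - 196 = 70.1289
disc = B^2-4AC = 13464.3208 - 3578.8295 = 9885.4913
disc > 0

2 intersection points


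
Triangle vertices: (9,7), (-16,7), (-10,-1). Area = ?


9*(7+ 1) = 72
-16*(-1-7) = 128
-10*(7-7) = 0
sum = 200
Area = |200|/2 = 100.0000

100.0000 sq units


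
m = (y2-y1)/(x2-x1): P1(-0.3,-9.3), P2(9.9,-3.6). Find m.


dy = -3.6 + 9.3 = 5.7
dx = 9.9 + 0.3 = 10.2
m = 5.7/10.2 = 0.5588

m = 0.5588


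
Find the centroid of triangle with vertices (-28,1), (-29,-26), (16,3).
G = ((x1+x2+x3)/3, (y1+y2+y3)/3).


Gx = (-28- 29+16)/3 = -41/3 = -13.6667
Gy = (1- 26+3)/3 = -22/3 = -7.3333

G = (-13.6667, -7.3333)


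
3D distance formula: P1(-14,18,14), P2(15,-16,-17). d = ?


dx=29, dy=-34, dz=-31
d = sqrt(841+1156+961) = sqrt(2958) = 54.3875

54.3875


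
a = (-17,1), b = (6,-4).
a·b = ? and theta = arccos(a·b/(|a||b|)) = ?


a·b = -17*6 + 1*(-4) = -102 - 4 = -106
|a| = sqrt(289+1) = 17.0294
|b| = sqrt(36+16) = 7.2111
cos(theta) = -106/(sqrt(290)*sqrt(52)) = -106/sqrt(15080) = -0.863188
theta = arccos(-106/sqrt(15080)) = 149.6764 degrees

a·b = -106, theta = 149.6764 deg


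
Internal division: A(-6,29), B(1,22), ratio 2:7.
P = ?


Px = (2*1 + 7*(-6))/9 = -40/9 = -4.4444
Py = (2*22 + 7*29)/9 = 247/9 = 27.4444

P = (-4.4444, 27.4444)


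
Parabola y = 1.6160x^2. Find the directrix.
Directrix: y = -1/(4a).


a = 1.6160
1/(4a) = 0.1547
directrix: y = -0.1547 = -0.1547

y = -0.1547


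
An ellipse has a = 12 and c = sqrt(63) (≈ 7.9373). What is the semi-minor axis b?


b^2 = 12^2 - (sqrt(63))^2 = 144 - 63 = 81
b = sqrt(81) = 9

b = 9


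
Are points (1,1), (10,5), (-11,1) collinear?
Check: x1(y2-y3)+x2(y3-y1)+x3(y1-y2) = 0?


1*(5-1) + 10*(1-1) - 11*(1-5)
= 4 + 0 + 44 = 48

No, not collinear (determinant = 48)


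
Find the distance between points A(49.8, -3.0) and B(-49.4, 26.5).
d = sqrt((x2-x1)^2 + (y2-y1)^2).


dx = -49.4 - 49.8 = -99.2
dy = 26.5 + 3.0 = 29.5
d = sqrt(9840.64 + 870.25) = sqrt(10710.89) = 103.4934

103.4934


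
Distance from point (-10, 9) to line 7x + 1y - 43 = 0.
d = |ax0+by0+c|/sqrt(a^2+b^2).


|7*(-10) + 1*9 - 43| = |-104| = 104
sqrt(49 + 1) = sqrt(50) = 7.0711
d = 104/sqrt(50) = 14.7078

14.7078


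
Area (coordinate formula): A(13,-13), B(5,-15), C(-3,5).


13*(-15-5) = -260
5*(5+ 13) = 90
-3*(-13+ 15) = -6
sum = -176
Area = |-176|/2 = 88.0000

88.0000 sq units


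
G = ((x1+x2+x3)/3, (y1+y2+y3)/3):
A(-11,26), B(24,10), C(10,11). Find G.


Gx = (-11+24+10)/3 = 23/3 = 7.6667
Gy = (26+10+11)/3 = 47/3 = 15.6667

G = (7.6667, 15.6667)


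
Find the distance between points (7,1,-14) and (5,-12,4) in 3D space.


dx=-2, dy=-13, dz=18
d = sqrt(4+169+324) = sqrt(497) = 22.2935

22.2935


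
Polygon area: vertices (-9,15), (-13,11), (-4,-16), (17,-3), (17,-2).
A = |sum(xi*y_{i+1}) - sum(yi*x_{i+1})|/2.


sum(xi*y_{i+1}) = -9*11 - 13*(-16) - 4*(-3) + 17*(-2) + 17*15 = 342
sum(yi*x_{i+1}) = 15*(-13) + 11*(-4) - 16*17 - 3*17 - 2*(-9) = -544
Area = |342 + 544|/2 = 886/2 = 443.0000

443.0000 sq units


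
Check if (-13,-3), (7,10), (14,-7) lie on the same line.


-13*(10+ 7) + 7*(-7+ 3) + 14*(-3-10)
= -221 - 28 - 182 = -431

No, not collinear (determinant = -431)


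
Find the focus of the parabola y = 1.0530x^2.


a = 1.0530
4a = 4.2120
focus = (0, 1/4.2120) = (0, 0.2374)

Focus = (0, 0.2374)


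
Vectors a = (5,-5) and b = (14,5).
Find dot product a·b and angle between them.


a·b = 5*14 - 5*5 = 70 - 25 = 45
|a| = sqrt(25+25) = 7.0711
|b| = sqrt(196+25) = 14.8661
cos(theta) = 45/(sqrt(50)*sqrt(221)) = 45/sqrt(11050) = 0.428086
theta = arccos(45/sqrt(11050)) = 64.6538 degrees

a·b = 45, theta = 64.6538 deg


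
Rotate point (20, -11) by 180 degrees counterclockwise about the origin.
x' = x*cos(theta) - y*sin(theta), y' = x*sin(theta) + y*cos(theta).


cos(180) = -1, sin(180) = 0
x' = 20*(-1) + 11*0 = -20
y' = 20*0 - 11*(-1) = 11

(-20, 11)


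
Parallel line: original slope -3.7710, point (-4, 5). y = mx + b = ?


Parallel lines have equal slopes.
m2 = -3.7710
b2 = 5 + 3.7710*(-4) = -10.0840

y = -3.7710x - 10.0840


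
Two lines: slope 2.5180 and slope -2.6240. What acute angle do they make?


m1-m2 = 5.142
1+m1*m2 = -5.607232
tan(theta) = |5.142/(-5.607232)| = 0.917030
theta = arctan(|5.142/(-5.607232)|) = 42.5218 degrees (acute angle)

42.5218 degrees


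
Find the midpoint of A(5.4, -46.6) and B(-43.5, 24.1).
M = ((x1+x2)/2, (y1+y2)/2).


Mx = (5.4 - 43.5)/2 = -38.1/2 = -19.0500
My = (-46.6 + 24.1)/2 = -22.5/2 = -11.2500

(-19.0500, -11.2500)


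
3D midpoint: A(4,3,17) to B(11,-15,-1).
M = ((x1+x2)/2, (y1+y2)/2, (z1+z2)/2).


Mx = (4+11)/2 = 7.5000
My = (3- 15)/2 = -6.0000
Mz = (17- 1)/2 = 8.0000

M = (7.5000, -6.0000, 8.0000)


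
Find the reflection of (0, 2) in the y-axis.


Reflection rule for y-axis: (-x, y)
(0, 2) -> (0, 2)

(0, 2)


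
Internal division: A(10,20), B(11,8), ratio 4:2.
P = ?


Px = (4*11 + 2*10)/6 = 64/6 = 10.6667
Py = (4*8 + 2*20)/6 = 72/6 = 12.0000

P = (10.6667, 12.0000)


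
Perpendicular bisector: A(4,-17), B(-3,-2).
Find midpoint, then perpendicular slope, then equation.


Midpoint = (0.5, -9.5)
Slope of AB = dy/dx = 15/(-7) = -2.1429
Perp slope = -dx/dy = 7/15 = 0.4667
b = My - (perp slope)*Mx = -9.5 + (-7*0.5)/15 = -9.5 - 0.2333 = -9.7333

y = 0.4667x - 9.7333


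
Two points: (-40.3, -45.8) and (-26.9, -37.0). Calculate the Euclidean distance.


dx = -26.9 + 40.3 = 13.4
dy = -37.0 + 45.8 = 8.8
d = sqrt(179.56 + 77.44) = sqrt(257) = 16.0312

16.0312


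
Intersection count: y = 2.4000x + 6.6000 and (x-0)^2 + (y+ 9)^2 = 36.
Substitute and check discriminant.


Substitute y = 2.4000x + 6.6000: (x-0)^2 + (2.4000x+6.6000+ 9)^2 = 36
Expand to Ax^2 + Bx + C = 0, where b-k = 15.6
A = 1+m^2 = 6.76
B = 2(m(b-k) - h) = 2(2.4000*15.6 - 0) = 74.88
C = h^2 + (b-k)^2 - r^2 = 0 + 243.36 - 36 = 207.36
disc = B^2-4AC = 5607.0144 - 5607.0144 = 0
disc = 0

1 intersection point (tangent)


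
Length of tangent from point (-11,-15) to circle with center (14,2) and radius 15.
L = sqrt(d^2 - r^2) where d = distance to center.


d = sqrt((-11-14)^2 + (-15-2)^2) = sqrt(625+289) = 30.2324
L = sqrt(914.0000 - 225) = sqrt(689.0000) = 26.2488

26.2488


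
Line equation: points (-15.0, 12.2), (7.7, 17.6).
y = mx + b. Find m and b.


m = (5.4)/(22.7) = 0.2379
b = y1 - m*x1 = 12.2 - (5.4*(-15.0))/(22.7) = 12.2 + 3.5683 = 15.7683

y = 0.2379x + 15.7683


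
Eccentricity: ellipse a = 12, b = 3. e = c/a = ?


c = sqrt(144-9) = sqrt(135) = 11.6190
e = c/a = sqrt(135)/12 = 0.9682

e = 0.9682


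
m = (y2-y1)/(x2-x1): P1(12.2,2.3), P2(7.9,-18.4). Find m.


dy = -18.4 - 2.3 = -20.7
dx = 7.9 - 12.2 = -4.3
m = -20.7/(-4.3) = 4.8140

m = 4.8140


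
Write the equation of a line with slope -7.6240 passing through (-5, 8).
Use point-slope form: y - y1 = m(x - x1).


y - 8 = -7.6240(x + 5)
y = -7.6240x + 8 + 7.6240*(-5)
y = -7.6240x - 30.1200

y = -7.6240x - 30.1200


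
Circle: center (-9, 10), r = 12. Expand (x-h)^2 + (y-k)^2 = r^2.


(x+ 9)^2 + (y-10)^2 = 12^2
D = -2h = 18, E = -2k = -20
F = h^2+k^2-r^2 = 81+100-144 = 37

x^2 + y^2 + 18x - 20y + 37 = 0


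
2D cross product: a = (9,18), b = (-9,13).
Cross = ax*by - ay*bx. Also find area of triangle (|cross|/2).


cross = 9*13 - 18*(-9) = 117 + 162 = 279
Triangle area = |279|/2 = 279/2 = 139.5000

cross = 279, triangle area = 139.5000


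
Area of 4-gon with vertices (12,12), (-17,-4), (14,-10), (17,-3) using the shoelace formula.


sum(xi*y_{i+1}) = 12*(-4) - 17*(-10) + 14*(-3) + 17*12 = 284
sum(yi*x_{i+1}) = 12*(-17) - 4*14 - 10*17 - 3*12 = -466
Area = |284 + 466|/2 = 750/2 = 375.0000

375.0000 sq units


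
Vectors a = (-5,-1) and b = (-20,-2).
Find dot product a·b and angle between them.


a·b = -5*(-20) - 1*(-2) = 100 + 2 = 102
|a| = sqrt(25+1) = 5.0990
|b| = sqrt(400+4) = 20.0998
cos(theta) = 102/(sqrt(26)*sqrt(404)) = 102/sqrt(10504) = 0.995229
theta = arccos(102/sqrt(10504)) = 5.5993 degrees

a·b = 102, theta = 5.5993 deg


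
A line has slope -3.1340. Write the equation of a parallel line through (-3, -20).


Parallel lines have equal slopes.
m2 = -3.1340
b2 = -20 + 3.1340*(-3) = -29.4020

y = -3.1340x - 29.4020


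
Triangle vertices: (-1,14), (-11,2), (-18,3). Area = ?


-1*(2-3) = 1
-11*(3-14) = 121
-18*(14-2) = -216
sum = -94
Area = |-94|/2 = 47.0000

47.0000 sq units


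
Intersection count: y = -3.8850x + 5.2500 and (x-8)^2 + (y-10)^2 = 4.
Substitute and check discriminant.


Substitute y = -3.8850x + 5.2500: (x-8)^2 + (-3.8850x+5.2500-10)^2 = 4
Expand to Ax^2 + Bx + C = 0, where b-k = -4.75
A = 1+m^2 = 16.093225
B = 2(m(b-k) - h) = 2(-3.8850*(-4.75) - 8) = 20.9075
C = h^2 + (b-k)^2 - r^2 = 64 + 22.5625 - 4 = 82.5625
disc = B^2-4AC = 437.1236 - 5314.7876 = -4877.6640
disc < 0

0 intersection points


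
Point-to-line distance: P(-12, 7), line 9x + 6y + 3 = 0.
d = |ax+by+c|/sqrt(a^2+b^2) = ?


|9*(-12) + 6*7 + 3| = |-63| = 63
sqrt(81 + 36) = sqrt(117) = 10.8167
d = 63/sqrt(117) = 5.8244

5.8244


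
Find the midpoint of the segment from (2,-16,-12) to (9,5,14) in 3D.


Mx = (2+9)/2 = 5.5000
My = (-16+5)/2 = -5.5000
Mz = (-12+14)/2 = 1.0000

M = (5.5000, -5.5000, 1.0000)


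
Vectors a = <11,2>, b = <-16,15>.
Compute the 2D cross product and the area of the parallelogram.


cross = 11*15 - 2*(-16) = 165 + 32 = 197
Parallelogram area = |197| = 197

cross = 197, parallelogram area = 197


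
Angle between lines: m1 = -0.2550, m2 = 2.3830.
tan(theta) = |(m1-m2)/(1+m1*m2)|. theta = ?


m1-m2 = -2.638
1+m1*m2 = 0.392335
tan(theta) = |-2.638/0.392335| = 6.723846
theta = arctan(|-2.638/0.392335|) = 81.5407 degrees (acute angle)

81.5407 degrees


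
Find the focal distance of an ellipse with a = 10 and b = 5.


c^2 = 10^2 - 5^2 = 100 - 25 = 75
c = sqrt(75) = 8.6603

c = 8.6603


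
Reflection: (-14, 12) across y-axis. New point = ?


Reflection rule for y-axis: (-x, y)
(-14, 12) -> (14, 12)

(14, 12)


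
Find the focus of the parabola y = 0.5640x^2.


a = 0.5640
4a = 2.2560
focus = (0, 1/2.2560) = (0, 0.4433)

Focus = (0, 0.4433)


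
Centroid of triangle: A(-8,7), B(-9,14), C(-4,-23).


Gx = (-8- 9- 4)/3 = -21/3 = -7.0000
Gy = (7+14- 23)/3 = -2/3 = -0.6667

G = (-7.0000, -0.6667)


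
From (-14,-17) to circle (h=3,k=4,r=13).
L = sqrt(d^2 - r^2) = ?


d = sqrt((-14-3)^2 + (-17-4)^2) = sqrt(289+441) = 27.0185
L = sqrt(730.0000 - 169) = sqrt(561.0000) = 23.6854

23.6854


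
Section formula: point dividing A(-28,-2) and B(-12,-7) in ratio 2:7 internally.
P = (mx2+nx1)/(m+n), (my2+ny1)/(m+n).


Px = (2*(-12) + 7*(-28))/9 = -220/9 = -24.4444
Py = (2*(-7) + 7*(-2))/9 = -28/9 = -3.1111

P = (-24.4444, -3.1111)


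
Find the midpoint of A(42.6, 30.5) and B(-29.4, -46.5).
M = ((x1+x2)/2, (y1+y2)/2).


Mx = (42.6 - 29.4)/2 = 13.2/2 = 6.6000
My = (30.5 - 46.5)/2 = -16.0/2 = -8.0000

(6.6000, -8.0000)


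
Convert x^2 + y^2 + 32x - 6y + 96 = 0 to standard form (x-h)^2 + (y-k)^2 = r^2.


h = -D/2 = -32/2 = -16
k = -E/2 = 6/2 = 3
r^2 = h^2 + k^2 - F = 256 + 9 - 96 = 169
r = 13

Center (-16, 3), radius = 13


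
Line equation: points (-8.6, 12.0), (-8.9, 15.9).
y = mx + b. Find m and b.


m = (3.9)/(-0.3) = -13.0000
b = y1 - m*x1 = 12.0 - (3.9*(-8.6))/(-0.3) = 12.0 - 111.8000 = -99.8000

y = -13.0000x - 99.8000


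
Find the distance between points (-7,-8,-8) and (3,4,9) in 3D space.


dx=10, dy=12, dz=17
d = sqrt(100+144+289) = sqrt(533) = 23.0868

23.0868


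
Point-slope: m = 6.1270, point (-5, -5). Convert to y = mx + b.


y + 5 = 6.1270(x + 5)
y = 6.1270x - 5 - 6.1270*(-5)
y = 6.1270x + 25.6350

y = 6.1270x + 25.6350


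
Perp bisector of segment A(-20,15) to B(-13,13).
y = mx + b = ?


Midpoint = (-16.5, 14)
Slope of AB = dy/dx = -2/7 = -0.2857
Perp slope = -dx/dy = 7/2 = 3.5000
b = My - (perp slope)*Mx = 14 + (7*(-16.5))/(-2) = 14 + 57.7500 = 71.7500

y = 3.5000x + 71.7500


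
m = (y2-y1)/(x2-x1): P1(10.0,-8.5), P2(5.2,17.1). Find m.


dy = 17.1 + 8.5 = 25.6
dx = 5.2 - 10.0 = -4.8
m = 25.6/(-4.8) = -5.3333

m = -5.3333


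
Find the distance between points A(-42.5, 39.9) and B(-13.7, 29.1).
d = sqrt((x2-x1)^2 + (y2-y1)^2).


dx = -13.7 + 42.5 = 28.8
dy = 29.1 - 39.9 = -10.8
d = sqrt(829.44 + 116.64) = sqrt(946.08) = 30.7584

30.7584


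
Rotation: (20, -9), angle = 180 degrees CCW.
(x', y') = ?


cos(180) = -1, sin(180) = 0
x' = 20*(-1) + 9*0 = -20
y' = 20*0 - 9*(-1) = 9

(-20, 9)


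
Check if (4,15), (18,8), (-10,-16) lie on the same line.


4*(8+ 16) + 18*(-16-15) - 10*(15-8)
= 96 - 558 - 70 = -532

No, not collinear (determinant = -532)


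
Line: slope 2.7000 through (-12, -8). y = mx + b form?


y + 8 = 2.7000(x + 12)
y = 2.7000x - 8 - 2.7000*(-12)
y = 2.7000x + 24.4000

y = 2.7000x + 24.4000


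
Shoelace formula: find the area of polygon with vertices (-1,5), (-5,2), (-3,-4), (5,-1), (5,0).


sum(xi*y_{i+1}) = -1*2 - 5*(-4) - 3*(-1) + 5*0 + 5*5 = 46
sum(yi*x_{i+1}) = 5*(-5) + 2*(-3) - 4*5 - 1*5 + 0*(-1) = -56
Area = |46 + 56|/2 = 102/2 = 51.0000

51.0000 sq units


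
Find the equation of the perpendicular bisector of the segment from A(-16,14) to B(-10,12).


Midpoint = (-13, 13)
Slope of AB = dy/dx = -2/6 = -0.3333
Perp slope = -dx/dy = 6/2 = 3.0000
b = My - (perp slope)*Mx = 13 + (6*(-13))/(-2) = 13 + 39.0000 = 52.0000

y = 3.0000x + 52.0000


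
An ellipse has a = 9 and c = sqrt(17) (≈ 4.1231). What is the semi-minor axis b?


b^2 = 9^2 - (sqrt(17))^2 = 81 - 17 = 64
b = sqrt(64) = 8

b = 8


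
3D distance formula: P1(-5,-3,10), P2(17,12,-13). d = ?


dx=22, dy=15, dz=-23
d = sqrt(484+225+529) = sqrt(1238) = 35.1852

35.1852


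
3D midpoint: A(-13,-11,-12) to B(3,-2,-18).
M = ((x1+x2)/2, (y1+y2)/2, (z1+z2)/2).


Mx = (-13+3)/2 = -5.0000
My = (-11- 2)/2 = -6.5000
Mz = (-12- 18)/2 = -15.0000

M = (-5.0000, -6.5000, -15.0000)


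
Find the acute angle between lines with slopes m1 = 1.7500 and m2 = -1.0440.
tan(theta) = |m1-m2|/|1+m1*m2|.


m1-m2 = 2.794
1+m1*m2 = -0.827
tan(theta) = |2.794/(-0.827)| = 3.378476
theta = arctan(|2.794/(-0.827)|) = 73.5117 degrees (acute angle)

73.5117 degrees


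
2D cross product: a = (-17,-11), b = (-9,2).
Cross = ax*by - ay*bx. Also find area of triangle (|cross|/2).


cross = -17*2 + 11*(-9) = -34 - 99 = -133
Triangle area = |-133|/2 = 133/2 = 66.5000

cross = -133, triangle area = 66.5000


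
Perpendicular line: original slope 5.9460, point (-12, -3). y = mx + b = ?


Perpendicular slope = -1/m1 = -1/5.9460 = -0.1682
b2 = y0 - m2*x0 = -3 - 12/5.9460 = -3 - 2.0182 = -5.0182

y = -0.1682x - 5.0182


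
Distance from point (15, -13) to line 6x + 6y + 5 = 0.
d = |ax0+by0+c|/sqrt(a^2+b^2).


|6*15 + 6*(-13) + 5| = |17| = 17
sqrt(36 + 36) = sqrt(72) = 8.4853
d = 17/sqrt(72) = 2.0035

2.0035


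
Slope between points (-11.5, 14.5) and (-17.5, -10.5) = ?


dy = -10.5 - 14.5 = -25.0
dx = -17.5 + 11.5 = -6.0
m = -25.0/(-6.0) = 4.1667

m = 4.1667


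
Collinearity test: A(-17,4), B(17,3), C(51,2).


-17*(3-2) + 17*(2-4) + 51*(4-3)
= -17 - 34 + 51 = 0

Yes, collinear (determinant = 0)


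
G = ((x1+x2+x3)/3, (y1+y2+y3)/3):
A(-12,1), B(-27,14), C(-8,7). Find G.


Gx = (-12- 27- 8)/3 = -47/3 = -15.6667
Gy = (1+14+7)/3 = 22/3 = 7.3333

G = (-15.6667, 7.3333)


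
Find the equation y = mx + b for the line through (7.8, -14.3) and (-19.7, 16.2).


m = (30.5)/(-27.5) = -1.1091
b = y1 - m*x1 = -14.3 - (30.5*7.8)/(-27.5) = -14.3 + 8.6509 = -5.6491

y = -1.1091x - 5.6491


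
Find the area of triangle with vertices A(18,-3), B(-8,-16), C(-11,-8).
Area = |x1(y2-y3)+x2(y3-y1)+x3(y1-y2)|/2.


18*(-16+ 8) = -144
-8*(-8+ 3) = 40
-11*(-3+ 16) = -143
sum = -247
Area = |-247|/2 = 123.5000

123.5000 sq units


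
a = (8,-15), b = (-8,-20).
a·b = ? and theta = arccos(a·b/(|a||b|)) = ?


a·b = 8*(-8) - 15*(-20) = -64 + 300 = 236
|a| = sqrt(64+225) = 17.0000
|b| = sqrt(64+400) = 21.5407
cos(theta) = 236/(sqrt(289)*sqrt(464)) = 236/sqrt(134096) = 0.644472
theta = arccos(236/sqrt(134096)) = 49.8739 degrees

a·b = 236, theta = 49.8739 deg


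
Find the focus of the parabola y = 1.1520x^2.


a = 1.1520
4a = 4.6080
focus = (0, 1/4.6080) = (0, 0.2170)

Focus = (0, 0.2170)


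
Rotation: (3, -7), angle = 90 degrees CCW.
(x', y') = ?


cos(90) = 0, sin(90) = 1
x' = 3*0 + 7*1 = 7
y' = 3*1 - 7*0 = 3

(7, 3)


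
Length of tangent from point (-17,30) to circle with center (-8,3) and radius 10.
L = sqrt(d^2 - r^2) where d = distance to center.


d = sqrt((-17+ 8)^2 + (30-3)^2) = sqrt(81+729) = 28.4605
L = sqrt(810.0000 - 100) = sqrt(710.0000) = 26.6458

26.6458


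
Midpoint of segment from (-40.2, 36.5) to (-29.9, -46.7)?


Mx = (-40.2 - 29.9)/2 = -70.1/2 = -35.0500
My = (36.5 - 46.7)/2 = -10.2/2 = -5.1000

(-35.0500, -5.1000)


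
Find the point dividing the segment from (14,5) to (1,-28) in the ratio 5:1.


Px = (5*1 + 1*14)/6 = 19/6 = 3.1667
Py = (5*(-28) + 1*5)/6 = -135/6 = -22.5000

P = (3.1667, -22.5000)


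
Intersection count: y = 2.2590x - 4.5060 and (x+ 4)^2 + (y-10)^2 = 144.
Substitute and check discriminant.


Substitute y = 2.2590x - 4.5060: (x+ 4)^2 + (2.2590x- 4.5060-10)^2 = 144
Expand to Ax^2 + Bx + C = 0, where b-k = -14.506
A = 1+m^2 = 6.103081
B = 2(m(b-k) - h) = 2(2.2590*(-14.506) + 4) = -57.538108
C = h^2 + (b-k)^2 - r^2 = 16 + 210.424036 - 144 = 82.424036
disc = B^2-4AC = 3310.6339 - 2012.1623 = 1298.4716
disc > 0

2 intersection points


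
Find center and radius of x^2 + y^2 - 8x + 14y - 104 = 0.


h = -D/2 = 8/2 = 4
k = -E/2 = -14/2 = -7
r^2 = h^2 + k^2 - F = 16 + 49 + 104 = 169
r = 13

Center (4, -7), radius = 13


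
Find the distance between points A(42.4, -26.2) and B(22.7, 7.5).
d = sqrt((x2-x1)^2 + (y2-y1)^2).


dx = 22.7 - 42.4 = -19.7
dy = 7.5 + 26.2 = 33.7
d = sqrt(388.09 + 1135.69) = sqrt(1523.78) = 39.0356

39.0356


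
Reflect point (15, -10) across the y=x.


Reflection rule for y=x: (y, x)
(15, -10) -> (-10, 15)

(-10, 15)


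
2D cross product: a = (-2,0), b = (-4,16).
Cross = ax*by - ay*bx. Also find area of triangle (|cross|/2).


cross = -2*16 - 0*(-4) = -32 - 0 = -32
Triangle area = |-32|/2 = 32/2 = 16.0000

cross = -32, triangle area = 16.0000


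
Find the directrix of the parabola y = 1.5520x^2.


a = 1.5520
1/(4a) = 0.1611
directrix: y = -0.1611 = -0.1611

y = -0.1611


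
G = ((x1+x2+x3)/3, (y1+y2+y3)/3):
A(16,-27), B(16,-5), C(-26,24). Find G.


Gx = (16+16- 26)/3 = 6/3 = 2.0000
Gy = (-27- 5+24)/3 = -8/3 = -2.6667

G = (2.0000, -2.6667)


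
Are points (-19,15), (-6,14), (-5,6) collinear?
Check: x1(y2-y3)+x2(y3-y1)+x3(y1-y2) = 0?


-19*(14-6) - 6*(6-15) - 5*(15-14)
= -152 + 54 - 5 = -103

No, not collinear (determinant = -103)


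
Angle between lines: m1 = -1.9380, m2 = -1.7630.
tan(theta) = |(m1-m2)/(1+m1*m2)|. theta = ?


m1-m2 = -0.175
1+m1*m2 = 4.416694
tan(theta) = |-0.175/4.416694| = 0.039622
theta = arctan(|-0.175/4.416694|) = 2.2690 degrees (acute angle)

2.2690 degrees


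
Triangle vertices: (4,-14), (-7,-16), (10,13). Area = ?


4*(-16-13) = -116
-7*(13+ 14) = -189
10*(-14+ 16) = 20
sum = -285
Area = |-285|/2 = 142.5000

142.5000 sq units


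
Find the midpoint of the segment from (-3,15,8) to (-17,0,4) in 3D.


Mx = (-3- 17)/2 = -10.0000
My = (15+0)/2 = 7.5000
Mz = (8+4)/2 = 6.0000

M = (-10.0000, 7.5000, 6.0000)


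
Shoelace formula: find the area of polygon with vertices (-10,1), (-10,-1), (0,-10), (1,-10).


sum(xi*y_{i+1}) = -10*(-1) - 10*(-10) + 0*(-10) + 1*1 = 111
sum(yi*x_{i+1}) = 1*(-10) - 1*0 - 10*1 - 10*(-10) = 80
Area = |111 - 80|/2 = 31/2 = 15.5000

15.5000 sq units


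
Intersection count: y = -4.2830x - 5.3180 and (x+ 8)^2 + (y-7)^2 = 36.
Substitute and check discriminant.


Substitute y = -4.2830x - 5.3180: (x+ 8)^2 + (-4.2830x- 5.3180-7)^2 = 36
Expand to Ax^2 + Bx + C = 0, where b-k = -12.318
A = 1+m^2 = 19.344089
B = 2(m(b-k) - h) = 2(-4.2830*(-12.318) + 8) = 121.515988
C = h^2 + (b-k)^2 - r^2 = 64 + 151.733124 - 36 = 179.733124
disc = B^2-4AC = 14766.1353 - 13907.0942 = 859.0411
disc > 0

2 intersection points


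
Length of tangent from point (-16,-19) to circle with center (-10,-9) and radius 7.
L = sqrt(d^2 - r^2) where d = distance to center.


d = sqrt((-16+ 10)^2 + (-19+ 9)^2) = sqrt(36+100) = 11.6619
L = sqrt(136.0000 - 49) = sqrt(87.0000) = 9.3274

9.3274


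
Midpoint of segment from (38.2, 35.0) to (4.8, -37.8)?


Mx = (38.2 + 4.8)/2 = 43.0/2 = 21.5000
My = (35.0 - 37.8)/2 = -2.8/2 = -1.4000

(21.5000, -1.4000)


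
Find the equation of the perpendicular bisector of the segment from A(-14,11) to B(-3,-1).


Midpoint = (-8.5, 5)
Slope of AB = dy/dx = -12/11 = -1.0909
Perp slope = -dx/dy = 11/12 = 0.9167
b = My - (perp slope)*Mx = 5 + (11*(-8.5))/(-12) = 5 + 7.7917 = 12.7917

y = 0.9167x + 12.7917


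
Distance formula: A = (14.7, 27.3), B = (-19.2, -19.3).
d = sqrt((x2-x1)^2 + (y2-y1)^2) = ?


dx = -19.2 - 14.7 = -33.9
dy = -19.3 - 27.3 = -46.6
d = sqrt(1149.21 + 2171.56) = sqrt(3320.77) = 57.6261

57.6261


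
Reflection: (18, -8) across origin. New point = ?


Reflection rule for origin: (-x, -y)
(18, -8) -> (-18, 8)

(-18, 8)


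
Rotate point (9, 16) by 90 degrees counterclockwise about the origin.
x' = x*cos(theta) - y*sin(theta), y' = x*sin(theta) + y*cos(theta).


cos(90) = 0, sin(90) = 1
x' = 9*0 - 16*1 = -16
y' = 9*1 + 16*0 = 9

(-16, 9)


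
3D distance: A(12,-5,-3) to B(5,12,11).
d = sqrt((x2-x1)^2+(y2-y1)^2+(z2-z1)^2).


dx=-7, dy=17, dz=14
d = sqrt(49+289+196) = sqrt(534) = 23.1084

23.1084


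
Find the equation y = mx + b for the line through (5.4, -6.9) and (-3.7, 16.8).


m = (23.7)/(-9.1) = -2.6044
b = y1 - m*x1 = -6.9 - (23.7*5.4)/(-9.1) = -6.9 + 14.0637 = 7.1637

y = -2.6044x + 7.1637


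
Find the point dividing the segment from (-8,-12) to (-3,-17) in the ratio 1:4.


Px = (1*(-3) + 4*(-8))/5 = -35/5 = -7.0000
Py = (1*(-17) + 4*(-12))/5 = -65/5 = -13.0000

P = (-7.0000, -13.0000)


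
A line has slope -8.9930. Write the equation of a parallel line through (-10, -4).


Parallel lines have equal slopes.
m2 = -8.9930
b2 = -4 + 8.9930*(-10) = -93.9300

y = -8.9930x - 93.9300


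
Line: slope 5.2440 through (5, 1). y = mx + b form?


y - 1 = 5.2440(x - 5)
y = 5.2440x + 1 - 5.2440*5
y = 5.2440x - 25.2200

y = 5.2440x - 25.2200


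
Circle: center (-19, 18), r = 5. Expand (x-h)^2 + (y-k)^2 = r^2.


(x+ 19)^2 + (y-18)^2 = 5^2
D = -2h = 38, E = -2k = -36
F = h^2+k^2-r^2 = 361+324-25 = 660

x^2 + y^2 + 38x - 36y + 660 = 0


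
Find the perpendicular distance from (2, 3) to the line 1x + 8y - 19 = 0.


|1*2 + 8*3 - 19| = |7| = 7
sqrt(1 + 64) = sqrt(65) = 8.0623
d = 7/sqrt(65) = 0.8682

0.8682


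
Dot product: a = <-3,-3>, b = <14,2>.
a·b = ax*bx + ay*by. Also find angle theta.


a·b = -3*14 - 3*2 = -42 - 6 = -48
|a| = sqrt(9+9) = 4.2426
|b| = sqrt(196+4) = 14.1421
cos(theta) = -48/(sqrt(18)*sqrt(200)) = -48/sqrt(3600) = -0.800000
theta = arccos(-48/sqrt(3600)) = 143.1301 degrees

a·b = -48, theta = 143.1301 deg


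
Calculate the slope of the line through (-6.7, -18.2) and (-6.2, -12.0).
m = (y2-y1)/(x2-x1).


dy = -12.0 + 18.2 = 6.2
dx = -6.2 + 6.7 = 0.5
m = 6.2/0.5 = 12.4000

m = 12.4000


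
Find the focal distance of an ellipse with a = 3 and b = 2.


c^2 = 3^2 - 2^2 = 9 - 4 = 5
c = sqrt(5) = 2.2361

c = 2.2361


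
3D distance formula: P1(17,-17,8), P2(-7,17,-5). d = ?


dx=-24, dy=34, dz=-13
d = sqrt(576+1156+169) = sqrt(1901) = 43.6005

43.6005


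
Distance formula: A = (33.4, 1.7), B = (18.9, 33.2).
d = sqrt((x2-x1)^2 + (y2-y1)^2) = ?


dx = 18.9 - 33.4 = -14.5
dy = 33.2 - 1.7 = 31.5
d = sqrt(210.25 + 992.25) = sqrt(1202.5) = 34.6771

34.6771


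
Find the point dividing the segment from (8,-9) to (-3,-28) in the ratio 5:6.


Px = (5*(-3) + 6*8)/11 = 33/11 = 3.0000
Py = (5*(-28) + 6*(-9))/11 = -194/11 = -17.6364

P = (3.0000, -17.6364)


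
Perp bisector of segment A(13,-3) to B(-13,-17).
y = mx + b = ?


Midpoint = (0, -10)
Slope of AB = dy/dx = -14/(-26) = 0.5385
Perp slope = -dx/dy = -26/14 = -1.8571
b = My - (perp slope)*Mx = -10 + (-26*0)/(-14) = -10 + 0 = -10.0000

y = -1.8571x - 10.0000


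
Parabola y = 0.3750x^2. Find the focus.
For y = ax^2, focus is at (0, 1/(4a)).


a = 0.3750
4a = 1.5000
focus = (0, 1/1.5000) = (0, 0.6667)

Focus = (0, 0.6667)


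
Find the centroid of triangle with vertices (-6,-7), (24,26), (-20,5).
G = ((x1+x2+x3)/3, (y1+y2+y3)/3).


Gx = (-6+24- 20)/3 = -2/3 = -0.6667
Gy = (-7+26+5)/3 = 24/3 = 8.0000

G = (-0.6667, 8.0000)


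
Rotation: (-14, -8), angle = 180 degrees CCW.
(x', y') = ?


cos(180) = -1, sin(180) = 0
x' = -14*(-1) + 8*0 = 14
y' = -14*0 - 8*(-1) = 8

(14, 8)


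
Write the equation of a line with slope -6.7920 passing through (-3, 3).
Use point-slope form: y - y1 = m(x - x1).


y - 3 = -6.7920(x + 3)
y = -6.7920x + 3 + 6.7920*(-3)
y = -6.7920x - 17.3760

y = -6.7920x - 17.3760


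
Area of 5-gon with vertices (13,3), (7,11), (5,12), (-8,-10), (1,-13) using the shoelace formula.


sum(xi*y_{i+1}) = 13*11 + 7*12 + 5*(-10) - 8*(-13) + 1*3 = 284
sum(yi*x_{i+1}) = 3*7 + 11*5 + 12*(-8) - 10*1 - 13*13 = -199
Area = |284 + 199|/2 = 483/2 = 241.5000

241.5000 sq units


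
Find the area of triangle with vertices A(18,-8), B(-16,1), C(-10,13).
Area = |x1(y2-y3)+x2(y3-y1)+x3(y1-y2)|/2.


18*(1-13) = -216
-16*(13+ 8) = -336
-10*(-8-1) = 90
sum = -462
Area = |-462|/2 = 231.0000

231.0000 sq units


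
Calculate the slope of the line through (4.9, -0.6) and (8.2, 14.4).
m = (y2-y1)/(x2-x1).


dy = 14.4 + 0.6 = 15.0
dx = 8.2 - 4.9 = 3.3
m = 15.0/3.3 = 4.5455

m = 4.5455
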